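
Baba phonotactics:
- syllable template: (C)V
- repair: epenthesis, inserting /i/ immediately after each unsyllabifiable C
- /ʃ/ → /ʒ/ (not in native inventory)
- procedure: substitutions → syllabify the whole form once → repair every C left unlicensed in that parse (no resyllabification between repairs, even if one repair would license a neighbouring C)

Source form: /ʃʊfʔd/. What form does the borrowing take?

ʒʊfiʔidi

Substitution: /ʃ/ → /ʒ/, giving /ʒʊfʔd/.
The consonants /f/, /ʔ/, /d/ cannot be parsed into a legal (C)V syllable (no codas are permitted; onsets are limited to one consonant).
Epenthesis after each stranded consonant: /f/ → /fi/, /ʔ/ → /ʔi/, /d/ → /di/.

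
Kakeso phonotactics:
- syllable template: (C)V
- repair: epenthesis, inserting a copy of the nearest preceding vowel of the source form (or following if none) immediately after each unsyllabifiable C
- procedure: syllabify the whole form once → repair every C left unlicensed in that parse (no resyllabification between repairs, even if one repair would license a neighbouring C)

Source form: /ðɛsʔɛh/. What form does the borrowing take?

Under (C)V, the unsyllabifiable consonants are /s/, /h/ (no codas are permitted; onsets are limited to one consonant).
Epenthesis after each stranded consonant: /s/ → /sɛ/, /h/ → /hɛ/.

ðɛsɛʔɛhɛ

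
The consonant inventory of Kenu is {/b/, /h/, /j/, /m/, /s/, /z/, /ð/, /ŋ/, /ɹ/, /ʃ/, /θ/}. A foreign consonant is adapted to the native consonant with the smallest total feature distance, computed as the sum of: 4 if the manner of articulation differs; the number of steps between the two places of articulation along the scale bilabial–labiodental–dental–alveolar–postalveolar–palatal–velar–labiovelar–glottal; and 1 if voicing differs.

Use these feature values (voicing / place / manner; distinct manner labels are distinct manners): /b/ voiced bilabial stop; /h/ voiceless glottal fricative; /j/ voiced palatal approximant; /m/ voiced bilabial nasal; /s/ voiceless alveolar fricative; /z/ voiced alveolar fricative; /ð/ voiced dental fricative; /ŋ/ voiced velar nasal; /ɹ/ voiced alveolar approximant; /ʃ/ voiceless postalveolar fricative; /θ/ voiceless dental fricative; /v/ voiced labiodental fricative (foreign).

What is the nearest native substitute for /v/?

/ð/ is closest: same manner (fricative), place distance 1 (labiodental→dental), same voicing; total 1. Next closest is /z/ at distance 2.

ð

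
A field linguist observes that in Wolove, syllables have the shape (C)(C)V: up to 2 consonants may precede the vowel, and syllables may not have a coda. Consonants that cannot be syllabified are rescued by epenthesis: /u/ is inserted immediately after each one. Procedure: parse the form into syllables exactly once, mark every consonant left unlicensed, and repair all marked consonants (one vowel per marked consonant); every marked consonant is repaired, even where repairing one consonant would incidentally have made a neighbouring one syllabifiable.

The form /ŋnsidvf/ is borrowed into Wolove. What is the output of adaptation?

ŋunsiduvufu

Syllabifying with onset maximization leaves /ŋ/, /d/, /v/, /f/ stranded (no codas are permitted; onsets may contain at most 2 consonants).
Inserting the epenthetic vowel yields /ŋ/ → /ŋu/, /d/ → /du/, /v/ → /vu/, /f/ → /fu/.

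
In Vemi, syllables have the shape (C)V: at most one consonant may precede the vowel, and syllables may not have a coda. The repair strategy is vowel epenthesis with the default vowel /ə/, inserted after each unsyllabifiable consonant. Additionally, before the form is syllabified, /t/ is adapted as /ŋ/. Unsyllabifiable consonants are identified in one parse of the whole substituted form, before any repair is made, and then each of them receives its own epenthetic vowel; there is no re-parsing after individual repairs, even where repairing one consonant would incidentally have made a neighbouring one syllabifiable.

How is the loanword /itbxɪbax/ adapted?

Substitution: /t/ → /ŋ/, giving /iŋbxɪbax/.
Syllabifying with onset maximization leaves /ŋ/, /b/, /x/ stranded (no codas are permitted; onsets are limited to one consonant).
Each unlicensed consonant becomes the onset of a new syllable: /ŋ/ → /ŋə/, /b/ → /bə/, /x/ → /xə/.

iŋəbəxɪbaxə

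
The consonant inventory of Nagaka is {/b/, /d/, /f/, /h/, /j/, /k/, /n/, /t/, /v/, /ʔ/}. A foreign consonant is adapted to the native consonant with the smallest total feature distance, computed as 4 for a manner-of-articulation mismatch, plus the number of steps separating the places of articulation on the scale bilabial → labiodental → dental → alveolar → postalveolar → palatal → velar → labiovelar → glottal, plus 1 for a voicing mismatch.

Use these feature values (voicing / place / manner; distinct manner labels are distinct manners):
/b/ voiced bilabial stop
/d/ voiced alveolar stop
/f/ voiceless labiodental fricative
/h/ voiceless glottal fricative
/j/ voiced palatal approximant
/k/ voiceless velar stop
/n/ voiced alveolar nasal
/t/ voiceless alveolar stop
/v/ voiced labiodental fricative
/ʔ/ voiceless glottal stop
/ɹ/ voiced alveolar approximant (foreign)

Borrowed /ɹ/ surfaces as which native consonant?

j

/j/ is closest: same manner (approximant), place distance 2 (alveolar→palatal), same voicing; total 2. Next closest is /d/ at distance 4.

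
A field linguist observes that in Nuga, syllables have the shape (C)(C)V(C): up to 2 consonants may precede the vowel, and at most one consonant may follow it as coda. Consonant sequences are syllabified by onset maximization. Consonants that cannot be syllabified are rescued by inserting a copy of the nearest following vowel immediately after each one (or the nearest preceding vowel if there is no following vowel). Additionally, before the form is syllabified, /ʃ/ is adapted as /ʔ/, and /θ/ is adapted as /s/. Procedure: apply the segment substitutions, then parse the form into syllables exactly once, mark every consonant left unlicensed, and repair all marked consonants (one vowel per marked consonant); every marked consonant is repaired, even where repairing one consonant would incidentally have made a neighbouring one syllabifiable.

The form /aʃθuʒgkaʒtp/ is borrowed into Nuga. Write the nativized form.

Substitution: /ʃ/ → /ʔ/, /θ/ → /s/, giving /aʔsuʒgkaʒtp/.
Under (C)(C)V(C), the unsyllabifiable consonants are /t/, /p/ (at most one coda consonant is licensed; onsets may contain at most 2 consonants).
Epenthesis after each stranded consonant: /t/ → /ta/, /p/ → /pa/.

aʔsuʒgkaʒtapa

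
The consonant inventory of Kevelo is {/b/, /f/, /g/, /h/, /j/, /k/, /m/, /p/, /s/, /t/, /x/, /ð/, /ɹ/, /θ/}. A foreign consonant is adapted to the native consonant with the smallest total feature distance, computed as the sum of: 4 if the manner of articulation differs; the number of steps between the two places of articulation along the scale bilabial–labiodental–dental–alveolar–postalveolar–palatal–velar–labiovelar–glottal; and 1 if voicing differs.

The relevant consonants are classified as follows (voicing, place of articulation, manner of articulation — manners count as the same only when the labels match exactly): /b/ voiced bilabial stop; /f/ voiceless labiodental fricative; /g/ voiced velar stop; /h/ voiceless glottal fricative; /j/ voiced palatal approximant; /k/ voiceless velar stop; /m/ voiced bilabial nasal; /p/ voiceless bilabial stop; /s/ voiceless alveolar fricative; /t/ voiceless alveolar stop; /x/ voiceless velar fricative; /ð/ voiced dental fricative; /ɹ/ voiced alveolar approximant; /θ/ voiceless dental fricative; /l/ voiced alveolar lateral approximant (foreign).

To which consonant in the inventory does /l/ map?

ɹ

/ɹ/ is closest: manner differs (lateral approximant→approximant, +4), place distance 0 (alveolar→alveolar), same voicing; total 4. Next closest is /s/ at distance 5.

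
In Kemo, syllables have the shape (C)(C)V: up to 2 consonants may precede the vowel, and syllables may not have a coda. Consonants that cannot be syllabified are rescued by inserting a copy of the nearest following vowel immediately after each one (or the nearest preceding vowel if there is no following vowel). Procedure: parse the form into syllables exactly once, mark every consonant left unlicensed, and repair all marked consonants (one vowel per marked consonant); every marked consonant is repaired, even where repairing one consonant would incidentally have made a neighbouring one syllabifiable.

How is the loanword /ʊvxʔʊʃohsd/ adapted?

ʊvʊxʔʊʃohosodo

Syllabifying with onset maximization leaves /v/, /h/, /s/, /d/ stranded (no codas are permitted; onsets may contain at most 2 consonants).
Epenthesis after each stranded consonant: /v/ → /vʊ/, /h/ → /ho/, /s/ → /so/, /d/ → /do/.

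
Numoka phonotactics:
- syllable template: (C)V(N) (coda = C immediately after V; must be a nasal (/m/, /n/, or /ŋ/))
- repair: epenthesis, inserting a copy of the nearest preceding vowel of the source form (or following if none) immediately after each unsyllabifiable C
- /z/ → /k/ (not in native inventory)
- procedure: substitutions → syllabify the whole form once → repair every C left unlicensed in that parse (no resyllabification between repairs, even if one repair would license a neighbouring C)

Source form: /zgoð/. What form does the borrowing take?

kogoðo

Substitution: /z/ → /k/, giving /kgoð/.
Syllabifying with onset maximization leaves /k/, /ð/ stranded (only a nasal (/m/, /n/, or /ŋ/) is licensed in coda position; onsets are limited to one consonant).
Epenthesis after each stranded consonant: /k/ → /ko/, /ð/ → /ðo/.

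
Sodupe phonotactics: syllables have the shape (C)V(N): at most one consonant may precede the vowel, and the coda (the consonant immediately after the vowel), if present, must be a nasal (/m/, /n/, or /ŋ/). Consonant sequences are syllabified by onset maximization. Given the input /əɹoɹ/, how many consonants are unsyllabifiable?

Syllabifying with onset maximization leaves /ɹ/ stranded (only a nasal (/m/, /n/, or /ŋ/) is licensed in coda position; onsets are limited to one consonant).

1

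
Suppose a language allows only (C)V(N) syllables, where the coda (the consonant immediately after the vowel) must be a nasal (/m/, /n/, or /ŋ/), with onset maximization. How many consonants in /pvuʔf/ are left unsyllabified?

3

Syllabifying with onset maximization leaves /p/, /ʔ/, /f/ stranded (only a nasal (/m/, /n/, or /ŋ/) is licensed in coda position; onsets are limited to one consonant).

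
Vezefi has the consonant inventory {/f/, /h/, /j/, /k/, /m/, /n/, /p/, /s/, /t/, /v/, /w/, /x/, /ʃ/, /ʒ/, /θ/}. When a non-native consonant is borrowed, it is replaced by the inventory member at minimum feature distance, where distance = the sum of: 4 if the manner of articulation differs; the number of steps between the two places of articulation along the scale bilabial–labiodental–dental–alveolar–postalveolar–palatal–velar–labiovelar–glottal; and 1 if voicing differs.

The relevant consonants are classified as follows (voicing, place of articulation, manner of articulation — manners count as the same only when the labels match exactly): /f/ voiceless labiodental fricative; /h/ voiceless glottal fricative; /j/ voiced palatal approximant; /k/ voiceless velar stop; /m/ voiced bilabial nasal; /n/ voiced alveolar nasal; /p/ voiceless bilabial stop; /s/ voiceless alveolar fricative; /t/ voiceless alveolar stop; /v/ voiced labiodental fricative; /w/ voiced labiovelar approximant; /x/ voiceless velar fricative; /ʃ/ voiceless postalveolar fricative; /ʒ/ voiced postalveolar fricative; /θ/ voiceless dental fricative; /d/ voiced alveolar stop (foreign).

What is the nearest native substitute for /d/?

t

/t/ is closest: same manner (stop), place distance 0 (alveolar→alveolar), voicing differs (+1); total 1. Next closest is /k/ at distance 4.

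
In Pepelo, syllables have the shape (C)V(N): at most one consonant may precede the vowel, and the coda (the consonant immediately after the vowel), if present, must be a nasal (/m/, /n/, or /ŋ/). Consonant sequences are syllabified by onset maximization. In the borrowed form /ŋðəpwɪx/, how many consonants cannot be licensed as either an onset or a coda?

The consonants /ŋ/, /p/, /x/ cannot be parsed into a legal (C)V(N) syllable (only a nasal (/m/, /n/, or /ŋ/) is licensed in coda position; onsets are limited to one consonant).

3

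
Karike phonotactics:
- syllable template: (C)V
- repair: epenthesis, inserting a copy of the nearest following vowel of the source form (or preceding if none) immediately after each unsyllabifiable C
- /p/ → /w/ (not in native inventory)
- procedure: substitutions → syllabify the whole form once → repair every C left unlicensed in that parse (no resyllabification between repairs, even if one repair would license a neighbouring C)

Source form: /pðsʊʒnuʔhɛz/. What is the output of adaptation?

wʊðʊsʊʒunuʔɛhɛzɛ

Substitution: /p/ → /w/, giving /wðsʊʒnuʔhɛz/.
The consonants /w/, /ð/, /ʒ/, /ʔ/, /z/ cannot be parsed into a legal (C)V syllable (no codas are permitted; onsets are limited to one consonant).
Epenthesis after each stranded consonant: /w/ → /wʊ/, /ð/ → /ðʊ/, /ʒ/ → /ʒu/, /ʔ/ → /ʔɛ/, /z/ → /zɛ/.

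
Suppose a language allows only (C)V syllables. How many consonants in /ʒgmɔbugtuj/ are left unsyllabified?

4

Syllabifying with onset maximization leaves /ʒ/, /g/, /g/, /j/ stranded (no codas are permitted; onsets are limited to one consonant).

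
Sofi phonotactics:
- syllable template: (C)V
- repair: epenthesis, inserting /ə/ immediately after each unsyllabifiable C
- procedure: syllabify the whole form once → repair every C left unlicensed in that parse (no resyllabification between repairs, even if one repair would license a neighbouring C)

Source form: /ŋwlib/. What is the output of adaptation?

Syllabifying with onset maximization leaves /ŋ/, /w/, /b/ stranded (no codas are permitted; onsets are limited to one consonant).
Each unlicensed consonant becomes the onset of a new syllable: /ŋ/ → /ŋə/, /w/ → /wə/, /b/ → /bə/.

ŋəwəlibə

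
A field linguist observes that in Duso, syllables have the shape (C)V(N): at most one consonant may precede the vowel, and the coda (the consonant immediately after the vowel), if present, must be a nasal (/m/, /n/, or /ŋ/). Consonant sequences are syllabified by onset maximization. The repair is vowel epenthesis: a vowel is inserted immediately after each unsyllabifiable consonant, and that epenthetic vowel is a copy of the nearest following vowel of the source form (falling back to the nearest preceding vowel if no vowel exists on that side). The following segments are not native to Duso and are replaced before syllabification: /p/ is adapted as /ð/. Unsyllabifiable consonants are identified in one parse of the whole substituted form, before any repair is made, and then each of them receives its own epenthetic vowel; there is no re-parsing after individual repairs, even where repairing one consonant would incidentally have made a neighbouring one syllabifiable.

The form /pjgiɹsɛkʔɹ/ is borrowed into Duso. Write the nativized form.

ðijigiɹɛsɛkɛʔɛɹɛ

Substitution: /p/ → /ð/, giving /ðjgiɹsɛkʔɹ/.
The consonants /ð/, /j/, /ɹ/, /k/, /ʔ/, /ɹ/ cannot be parsed into a legal (C)V(N) syllable (only a nasal (/m/, /n/, or /ŋ/) is licensed in coda position; onsets are limited to one consonant).
Epenthesis after each stranded consonant: /ð/ → /ði/, /j/ → /ji/, /ɹ/ → /ɹɛ/, /k/ → /kɛ/, /ʔ/ → /ʔɛ/, /ɹ/ → /ɹɛ/.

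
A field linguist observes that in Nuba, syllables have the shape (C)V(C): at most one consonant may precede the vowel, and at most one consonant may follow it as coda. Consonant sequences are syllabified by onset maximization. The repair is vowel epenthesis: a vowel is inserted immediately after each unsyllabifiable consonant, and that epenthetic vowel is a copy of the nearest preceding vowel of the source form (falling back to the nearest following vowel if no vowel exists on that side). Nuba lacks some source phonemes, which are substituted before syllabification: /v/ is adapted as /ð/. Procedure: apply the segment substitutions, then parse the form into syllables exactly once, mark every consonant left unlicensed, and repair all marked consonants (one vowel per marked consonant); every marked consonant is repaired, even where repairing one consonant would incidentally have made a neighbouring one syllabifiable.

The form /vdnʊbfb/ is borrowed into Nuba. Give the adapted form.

Substitution: /v/ → /ð/, giving /ðdnʊbfb/.
Under (C)V(C), the unsyllabifiable consonants are /ð/, /d/, /f/, /b/ (at most one coda consonant is licensed; onsets are limited to one consonant).
Epenthesis after each stranded consonant: /ð/ → /ðʊ/, /d/ → /dʊ/, /f/ → /fʊ/, /b/ → /bʊ/.

ðʊdʊnʊbfʊbʊ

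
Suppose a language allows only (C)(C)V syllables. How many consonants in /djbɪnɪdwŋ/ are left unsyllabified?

4

Under (C)(C)V, the unsyllabifiable consonants are /d/, /d/, /w/, /ŋ/ (no codas are permitted; onsets may contain at most 2 consonants).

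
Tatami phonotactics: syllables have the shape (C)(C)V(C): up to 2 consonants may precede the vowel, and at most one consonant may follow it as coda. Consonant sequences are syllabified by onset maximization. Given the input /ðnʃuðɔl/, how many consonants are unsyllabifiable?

Syllabifying with onset maximization leaves /ð/ stranded (at most one coda consonant is licensed; onsets may contain at most 2 consonants).

1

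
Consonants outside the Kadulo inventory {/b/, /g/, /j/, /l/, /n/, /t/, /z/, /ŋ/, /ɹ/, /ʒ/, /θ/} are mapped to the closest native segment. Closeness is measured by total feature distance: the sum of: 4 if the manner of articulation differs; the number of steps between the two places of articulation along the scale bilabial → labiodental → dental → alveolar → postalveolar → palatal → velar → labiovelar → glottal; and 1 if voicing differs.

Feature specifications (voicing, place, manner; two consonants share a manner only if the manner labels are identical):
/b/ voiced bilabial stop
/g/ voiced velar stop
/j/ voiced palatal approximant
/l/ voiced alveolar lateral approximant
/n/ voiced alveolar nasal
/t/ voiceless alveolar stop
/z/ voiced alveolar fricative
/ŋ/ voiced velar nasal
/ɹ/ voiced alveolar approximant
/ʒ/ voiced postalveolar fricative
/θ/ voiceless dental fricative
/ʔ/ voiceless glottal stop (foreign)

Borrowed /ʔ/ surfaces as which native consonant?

/g/ is closest: same manner (stop), place distance 2 (glottal→velar), voicing differs (+1); total 3. Next closest is /t/ at distance 5.

g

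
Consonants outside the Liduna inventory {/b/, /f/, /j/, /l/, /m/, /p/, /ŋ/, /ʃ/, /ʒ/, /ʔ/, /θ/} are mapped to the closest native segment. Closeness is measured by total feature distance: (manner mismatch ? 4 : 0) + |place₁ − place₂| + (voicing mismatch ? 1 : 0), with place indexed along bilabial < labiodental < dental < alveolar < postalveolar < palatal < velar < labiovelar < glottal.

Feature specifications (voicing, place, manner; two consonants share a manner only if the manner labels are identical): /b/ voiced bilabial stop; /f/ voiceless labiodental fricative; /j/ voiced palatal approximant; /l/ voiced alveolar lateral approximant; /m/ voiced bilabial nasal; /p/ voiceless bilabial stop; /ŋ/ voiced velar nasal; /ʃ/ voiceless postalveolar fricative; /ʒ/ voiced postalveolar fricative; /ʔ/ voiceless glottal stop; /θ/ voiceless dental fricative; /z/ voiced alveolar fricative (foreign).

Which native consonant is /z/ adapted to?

/ʒ/ is closest: same manner (fricative), place distance 1 (alveolar→postalveolar), same voicing; total 1. Next closest is /ʃ/ at distance 2.

ʒ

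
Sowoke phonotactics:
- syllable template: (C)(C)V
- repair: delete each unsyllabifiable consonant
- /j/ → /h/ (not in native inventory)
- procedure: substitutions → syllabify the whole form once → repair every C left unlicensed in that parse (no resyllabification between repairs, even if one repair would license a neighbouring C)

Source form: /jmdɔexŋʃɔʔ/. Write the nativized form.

Substitution: /j/ → /h/, giving /hmdɔexŋʃɔʔ/.
Syllabifying with onset maximization leaves /h/, /x/, /ʔ/ stranded (no codas are permitted; onsets may contain at most 2 consonants).
Each unlicensed consonant is deleted: /h/, /x/, /ʔ/.

mdɔeŋʃɔ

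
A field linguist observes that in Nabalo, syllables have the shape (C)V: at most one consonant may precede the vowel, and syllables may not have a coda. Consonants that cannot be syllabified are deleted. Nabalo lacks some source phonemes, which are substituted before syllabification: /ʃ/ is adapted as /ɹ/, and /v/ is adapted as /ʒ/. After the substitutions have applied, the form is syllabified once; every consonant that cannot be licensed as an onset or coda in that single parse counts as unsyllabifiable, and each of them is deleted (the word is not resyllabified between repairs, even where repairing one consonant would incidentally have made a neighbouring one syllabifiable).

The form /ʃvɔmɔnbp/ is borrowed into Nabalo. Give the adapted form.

ʒɔmɔ

Substitution: /ʃ/ → /ɹ/, /v/ → /ʒ/, giving /ɹʒɔmɔnbp/.
Under (C)V, the unsyllabifiable consonants are /ɹ/, /n/, /b/, /p/ (no codas are permitted; onsets are limited to one consonant).
Each unlicensed consonant is deleted: /ɹ/, /n/, /b/, /p/.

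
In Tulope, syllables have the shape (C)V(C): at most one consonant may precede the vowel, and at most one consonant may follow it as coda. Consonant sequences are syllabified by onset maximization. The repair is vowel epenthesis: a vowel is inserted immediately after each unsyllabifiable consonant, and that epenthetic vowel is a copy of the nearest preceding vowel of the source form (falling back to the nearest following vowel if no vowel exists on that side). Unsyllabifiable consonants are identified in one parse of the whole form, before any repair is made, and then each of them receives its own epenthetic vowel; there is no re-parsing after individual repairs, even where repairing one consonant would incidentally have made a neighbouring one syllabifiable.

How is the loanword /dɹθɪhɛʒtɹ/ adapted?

dɪɹɪθɪhɛʒtɛɹɛ

Under (C)V(C), the unsyllabifiable consonants are /d/, /ɹ/, /t/, /ɹ/ (at most one coda consonant is licensed; onsets are limited to one consonant).
Each unlicensed consonant becomes the onset of a new syllable: /d/ → /dɪ/, /ɹ/ → /ɹɪ/, /t/ → /tɛ/, /ɹ/ → /ɹɛ/.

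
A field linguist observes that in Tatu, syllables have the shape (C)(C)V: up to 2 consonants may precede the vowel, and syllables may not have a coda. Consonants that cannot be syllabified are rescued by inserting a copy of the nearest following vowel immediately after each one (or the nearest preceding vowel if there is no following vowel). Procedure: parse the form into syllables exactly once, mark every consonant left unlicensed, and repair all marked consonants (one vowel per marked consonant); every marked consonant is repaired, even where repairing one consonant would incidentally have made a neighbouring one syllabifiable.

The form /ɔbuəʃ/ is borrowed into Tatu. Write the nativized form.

ɔbuəʃə

Under (C)(C)V, the unsyllabifiable consonants are /ʃ/ (no codas are permitted; onsets may contain at most 2 consonants).
Inserting the epenthetic vowel yields /ʃ/ → /ʃə/.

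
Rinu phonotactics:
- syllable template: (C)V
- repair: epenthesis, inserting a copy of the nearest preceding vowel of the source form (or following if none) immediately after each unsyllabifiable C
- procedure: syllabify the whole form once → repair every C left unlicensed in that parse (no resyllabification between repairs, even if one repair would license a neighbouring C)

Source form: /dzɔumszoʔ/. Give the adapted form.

Under (C)V, the unsyllabifiable consonants are /d/, /m/, /s/, /ʔ/ (no codas are permitted; onsets are limited to one consonant).
Inserting the epenthetic vowel yields /d/ → /dɔ/, /m/ → /mu/, /s/ → /su/, /ʔ/ → /ʔo/.

dɔzɔumusuzoʔo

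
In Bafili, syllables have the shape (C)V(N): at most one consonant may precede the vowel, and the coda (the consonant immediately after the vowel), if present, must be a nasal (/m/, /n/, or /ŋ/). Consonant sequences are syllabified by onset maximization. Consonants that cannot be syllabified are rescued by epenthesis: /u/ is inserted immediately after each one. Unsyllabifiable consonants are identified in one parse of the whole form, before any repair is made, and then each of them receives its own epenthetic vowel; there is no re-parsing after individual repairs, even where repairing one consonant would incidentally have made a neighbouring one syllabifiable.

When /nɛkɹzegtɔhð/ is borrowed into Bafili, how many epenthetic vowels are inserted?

The unsyllabifiable consonants are /k/, /ɹ/, /g/, /h/, /ð/; each receives one epenthetic vowel.

5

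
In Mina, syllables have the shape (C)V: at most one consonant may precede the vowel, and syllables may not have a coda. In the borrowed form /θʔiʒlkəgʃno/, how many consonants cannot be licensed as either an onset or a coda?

5

Under (C)V, the unsyllabifiable consonants are /θ/, /ʒ/, /l/, /g/, /ʃ/ (no codas are permitted; onsets are limited to one consonant).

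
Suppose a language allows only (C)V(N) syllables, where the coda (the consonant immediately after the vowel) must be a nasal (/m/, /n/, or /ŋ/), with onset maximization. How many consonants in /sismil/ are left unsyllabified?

Under (C)V(N), the unsyllabifiable consonants are /s/, /l/ (only a nasal (/m/, /n/, or /ŋ/) is licensed in coda position; onsets are limited to one consonant).

2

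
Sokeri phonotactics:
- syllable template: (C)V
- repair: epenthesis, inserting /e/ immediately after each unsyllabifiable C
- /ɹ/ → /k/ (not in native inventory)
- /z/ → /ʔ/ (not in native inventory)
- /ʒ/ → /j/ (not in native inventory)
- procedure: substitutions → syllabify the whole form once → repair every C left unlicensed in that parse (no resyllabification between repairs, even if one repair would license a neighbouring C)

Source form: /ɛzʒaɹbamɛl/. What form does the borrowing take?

Substitution: /z/ → /ʔ/, /ʒ/ → /j/, /ɹ/ → /k/, giving /ɛʔjakbamɛl/.
The consonants /ʔ/, /k/, /l/ cannot be parsed into a legal (C)V syllable (no codas are permitted; onsets are limited to one consonant).
Each unlicensed consonant becomes the onset of a new syllable: /ʔ/ → /ʔe/, /k/ → /ke/, /l/ → /le/.

ɛʔejakebamɛle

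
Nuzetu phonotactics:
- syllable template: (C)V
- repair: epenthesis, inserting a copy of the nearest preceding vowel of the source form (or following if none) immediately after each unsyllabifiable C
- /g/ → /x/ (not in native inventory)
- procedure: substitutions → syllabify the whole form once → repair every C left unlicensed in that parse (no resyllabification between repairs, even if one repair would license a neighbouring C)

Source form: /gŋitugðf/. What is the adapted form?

xiŋituxuðufu

Substitution: /g/ → /x/, giving /xŋituxðf/.
Under (C)V, the unsyllabifiable consonants are /x/, /x/, /ð/, /f/ (no codas are permitted; onsets are limited to one consonant).
Each unlicensed consonant becomes the onset of a new syllable: /x/ → /xi/, /x/ → /xu/, /ð/ → /ðu/, /f/ → /fu/.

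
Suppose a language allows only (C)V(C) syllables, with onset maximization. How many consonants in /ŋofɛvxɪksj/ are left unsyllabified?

The consonants /s/, /j/ cannot be parsed into a legal (C)V(C) syllable (at most one coda consonant is licensed; onsets are limited to one consonant).

2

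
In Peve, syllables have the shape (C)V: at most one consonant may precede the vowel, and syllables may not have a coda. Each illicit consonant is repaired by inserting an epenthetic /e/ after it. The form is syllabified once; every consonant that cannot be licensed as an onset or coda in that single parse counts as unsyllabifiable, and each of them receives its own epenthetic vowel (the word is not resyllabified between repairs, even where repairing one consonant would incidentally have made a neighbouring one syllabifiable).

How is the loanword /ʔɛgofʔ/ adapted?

The consonants /f/, /ʔ/ cannot be parsed into a legal (C)V syllable (no codas are permitted; onsets are limited to one consonant).
Each unlicensed consonant becomes the onset of a new syllable: /f/ → /fe/, /ʔ/ → /ʔe/.

ʔɛgofeʔe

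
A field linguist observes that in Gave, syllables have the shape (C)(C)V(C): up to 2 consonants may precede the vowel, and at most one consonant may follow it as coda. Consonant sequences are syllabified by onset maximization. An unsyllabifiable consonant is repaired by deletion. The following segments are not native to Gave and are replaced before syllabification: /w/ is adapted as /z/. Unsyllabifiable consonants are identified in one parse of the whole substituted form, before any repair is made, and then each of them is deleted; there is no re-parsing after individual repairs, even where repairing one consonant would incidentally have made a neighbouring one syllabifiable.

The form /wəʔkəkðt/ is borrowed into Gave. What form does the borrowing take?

Substitution: /w/ → /z/, giving /zəʔkəkðt/.
The consonants /ð/, /t/ cannot be parsed into a legal (C)(C)V(C) syllable (at most one coda consonant is licensed; onsets may contain at most 2 consonants).
Each unlicensed consonant is deleted: /ð/, /t/.

zəʔkək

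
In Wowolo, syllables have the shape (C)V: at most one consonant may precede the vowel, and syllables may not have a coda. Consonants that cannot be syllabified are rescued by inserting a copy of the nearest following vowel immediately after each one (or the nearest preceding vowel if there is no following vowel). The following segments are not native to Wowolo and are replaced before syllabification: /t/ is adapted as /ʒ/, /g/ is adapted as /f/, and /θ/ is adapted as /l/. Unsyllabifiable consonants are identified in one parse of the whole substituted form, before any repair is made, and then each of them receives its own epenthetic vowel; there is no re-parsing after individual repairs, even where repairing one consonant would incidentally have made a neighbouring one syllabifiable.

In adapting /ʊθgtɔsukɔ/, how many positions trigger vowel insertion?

2

After substitution the input is /ʊlfʒɔsukɔ/.
The unsyllabifiable consonants are /l/, /f/; each receives one epenthetic vowel.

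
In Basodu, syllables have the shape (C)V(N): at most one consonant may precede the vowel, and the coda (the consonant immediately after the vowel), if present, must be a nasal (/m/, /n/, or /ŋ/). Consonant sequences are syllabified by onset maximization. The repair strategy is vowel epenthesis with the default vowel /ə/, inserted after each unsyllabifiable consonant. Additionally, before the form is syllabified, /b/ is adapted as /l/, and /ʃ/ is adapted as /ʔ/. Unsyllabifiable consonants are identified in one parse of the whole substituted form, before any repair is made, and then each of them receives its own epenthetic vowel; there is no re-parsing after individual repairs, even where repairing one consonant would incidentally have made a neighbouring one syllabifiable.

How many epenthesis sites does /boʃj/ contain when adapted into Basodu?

2

After substitution the input is /loʔj/.
The unsyllabifiable consonants are /ʔ/, /j/; each receives one epenthetic vowel.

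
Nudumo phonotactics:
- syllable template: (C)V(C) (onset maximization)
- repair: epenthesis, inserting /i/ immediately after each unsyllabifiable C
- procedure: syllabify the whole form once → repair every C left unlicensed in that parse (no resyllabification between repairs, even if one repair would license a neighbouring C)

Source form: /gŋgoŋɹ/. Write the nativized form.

Under (C)V(C), the unsyllabifiable consonants are /g/, /ŋ/, /ɹ/ (at most one coda consonant is licensed; onsets are limited to one consonant).
Epenthesis after each stranded consonant: /g/ → /gi/, /ŋ/ → /ŋi/, /ɹ/ → /ɹi/.

giŋigoŋɹi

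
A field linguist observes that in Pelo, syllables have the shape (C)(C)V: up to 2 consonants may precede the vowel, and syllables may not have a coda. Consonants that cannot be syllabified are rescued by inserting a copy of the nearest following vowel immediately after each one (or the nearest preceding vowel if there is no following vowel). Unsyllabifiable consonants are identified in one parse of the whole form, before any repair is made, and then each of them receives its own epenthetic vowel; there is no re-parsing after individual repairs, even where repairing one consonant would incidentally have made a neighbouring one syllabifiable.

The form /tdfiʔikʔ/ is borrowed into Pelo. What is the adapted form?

tidfiʔikiʔi

The consonants /t/, /k/, /ʔ/ cannot be parsed into a legal (C)(C)V syllable (no codas are permitted; onsets may contain at most 2 consonants).
Each unlicensed consonant becomes the onset of a new syllable: /t/ → /ti/, /k/ → /ki/, /ʔ/ → /ʔi/.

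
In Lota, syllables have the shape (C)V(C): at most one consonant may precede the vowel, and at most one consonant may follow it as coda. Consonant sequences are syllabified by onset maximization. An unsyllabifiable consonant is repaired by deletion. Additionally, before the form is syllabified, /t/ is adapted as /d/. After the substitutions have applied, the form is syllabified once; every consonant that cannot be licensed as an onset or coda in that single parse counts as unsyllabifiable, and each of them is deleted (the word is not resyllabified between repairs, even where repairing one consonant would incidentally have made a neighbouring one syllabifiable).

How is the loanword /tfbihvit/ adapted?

Substitution: /t/ → /d/, giving /dfbihvid/.
Under (C)V(C), the unsyllabifiable consonants are /d/, /f/ (at most one coda consonant is licensed; onsets are limited to one consonant).
Deletion applies to /d/, /f/.

bihvid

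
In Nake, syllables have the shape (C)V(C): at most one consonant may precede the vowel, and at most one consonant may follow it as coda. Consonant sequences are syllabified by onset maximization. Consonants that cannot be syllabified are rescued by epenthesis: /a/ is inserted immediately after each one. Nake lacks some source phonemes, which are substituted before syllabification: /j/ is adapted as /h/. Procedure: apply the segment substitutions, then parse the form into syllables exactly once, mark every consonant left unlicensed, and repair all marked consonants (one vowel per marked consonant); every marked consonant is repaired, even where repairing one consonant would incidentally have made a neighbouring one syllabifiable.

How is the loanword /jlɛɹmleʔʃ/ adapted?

halɛɹmaleʔʃa

Substitution: /j/ → /h/, giving /hlɛɹmleʔʃ/.
Under (C)V(C), the unsyllabifiable consonants are /h/, /m/, /ʃ/ (at most one coda consonant is licensed; onsets are limited to one consonant).
Epenthesis after each stranded consonant: /h/ → /ha/, /m/ → /ma/, /ʃ/ → /ʃa/.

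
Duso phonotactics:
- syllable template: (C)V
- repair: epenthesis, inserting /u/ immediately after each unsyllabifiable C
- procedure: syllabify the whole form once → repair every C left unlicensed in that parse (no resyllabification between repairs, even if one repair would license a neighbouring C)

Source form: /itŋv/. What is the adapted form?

ituŋuvu

Under (C)V, the unsyllabifiable consonants are /t/, /ŋ/, /v/ (no codas are permitted; onsets are limited to one consonant).
Inserting the epenthetic vowel yields /t/ → /tu/, /ŋ/ → /ŋu/, /v/ → /vu/.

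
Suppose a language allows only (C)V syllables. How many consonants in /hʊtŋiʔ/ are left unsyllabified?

The consonants /t/, /ʔ/ cannot be parsed into a legal (C)V syllable (no codas are permitted; onsets are limited to one consonant).

2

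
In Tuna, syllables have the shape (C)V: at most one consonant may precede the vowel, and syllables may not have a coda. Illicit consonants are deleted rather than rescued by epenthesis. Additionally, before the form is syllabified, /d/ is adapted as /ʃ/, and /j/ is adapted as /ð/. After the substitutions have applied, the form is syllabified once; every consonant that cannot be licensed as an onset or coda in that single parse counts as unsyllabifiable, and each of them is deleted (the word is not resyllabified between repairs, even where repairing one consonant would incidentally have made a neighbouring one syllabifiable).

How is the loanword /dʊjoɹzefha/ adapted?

Substitution: /d/ → /ʃ/, /j/ → /ð/, giving /ʃʊðoɹzefha/.
Under (C)V, the unsyllabifiable consonants are /ɹ/, /f/ (no codas are permitted; onsets are limited to one consonant).
Each unlicensed consonant is deleted: /ɹ/, /f/.

ʃʊðozeha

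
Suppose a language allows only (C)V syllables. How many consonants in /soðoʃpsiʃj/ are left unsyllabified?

4

The consonants /ʃ/, /p/, /ʃ/, /j/ cannot be parsed into a legal (C)V syllable (no codas are permitted; onsets are limited to one consonant).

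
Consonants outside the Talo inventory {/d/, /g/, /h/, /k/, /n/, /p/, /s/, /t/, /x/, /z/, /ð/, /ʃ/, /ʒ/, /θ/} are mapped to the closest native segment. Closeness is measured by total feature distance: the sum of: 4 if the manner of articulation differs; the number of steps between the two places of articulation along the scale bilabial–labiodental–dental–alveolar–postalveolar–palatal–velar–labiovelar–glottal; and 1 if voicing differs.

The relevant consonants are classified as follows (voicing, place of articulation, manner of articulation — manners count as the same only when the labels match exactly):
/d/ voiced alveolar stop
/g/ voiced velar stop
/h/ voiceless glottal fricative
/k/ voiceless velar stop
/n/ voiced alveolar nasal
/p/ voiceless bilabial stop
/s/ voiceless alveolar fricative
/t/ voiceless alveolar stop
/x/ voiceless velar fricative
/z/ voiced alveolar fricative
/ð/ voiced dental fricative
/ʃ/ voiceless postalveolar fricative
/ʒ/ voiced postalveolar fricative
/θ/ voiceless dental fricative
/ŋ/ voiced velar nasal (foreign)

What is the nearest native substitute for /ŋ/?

n

/n/ is closest: same manner (nasal), place distance 3 (velar→alveolar), same voicing; total 3. Next closest is /g/ at distance 4.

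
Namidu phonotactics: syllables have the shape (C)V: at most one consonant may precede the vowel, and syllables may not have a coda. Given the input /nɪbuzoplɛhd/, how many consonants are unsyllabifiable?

3

Under (C)V, the unsyllabifiable consonants are /p/, /h/, /d/ (no codas are permitted; onsets are limited to one consonant).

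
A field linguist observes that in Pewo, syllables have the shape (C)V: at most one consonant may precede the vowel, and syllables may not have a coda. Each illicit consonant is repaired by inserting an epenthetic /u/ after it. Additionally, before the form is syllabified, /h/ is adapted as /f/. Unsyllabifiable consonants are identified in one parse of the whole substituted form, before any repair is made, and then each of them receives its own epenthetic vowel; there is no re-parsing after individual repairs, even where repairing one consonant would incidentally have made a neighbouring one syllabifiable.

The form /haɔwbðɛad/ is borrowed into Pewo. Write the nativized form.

Substitution: /h/ → /f/, giving /faɔwbðɛad/.
The consonants /w/, /b/, /d/ cannot be parsed into a legal (C)V syllable (no codas are permitted; onsets are limited to one consonant).
Epenthesis after each stranded consonant: /w/ → /wu/, /b/ → /bu/, /d/ → /du/.

faɔwubuðɛadu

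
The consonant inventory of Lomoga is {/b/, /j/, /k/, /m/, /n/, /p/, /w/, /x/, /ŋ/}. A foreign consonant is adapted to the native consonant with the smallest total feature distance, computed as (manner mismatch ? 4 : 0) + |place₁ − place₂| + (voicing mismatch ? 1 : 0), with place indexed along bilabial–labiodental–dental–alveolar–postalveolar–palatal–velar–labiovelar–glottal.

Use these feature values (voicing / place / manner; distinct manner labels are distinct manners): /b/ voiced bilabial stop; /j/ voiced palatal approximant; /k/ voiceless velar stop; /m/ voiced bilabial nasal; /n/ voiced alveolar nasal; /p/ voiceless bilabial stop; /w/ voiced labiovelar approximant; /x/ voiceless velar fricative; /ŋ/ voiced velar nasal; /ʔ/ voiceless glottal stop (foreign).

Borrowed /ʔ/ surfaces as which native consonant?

k

/k/ is closest: same manner (stop), place distance 2 (glottal→velar), same voicing; total 2. Next closest is /w/ at distance 6.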